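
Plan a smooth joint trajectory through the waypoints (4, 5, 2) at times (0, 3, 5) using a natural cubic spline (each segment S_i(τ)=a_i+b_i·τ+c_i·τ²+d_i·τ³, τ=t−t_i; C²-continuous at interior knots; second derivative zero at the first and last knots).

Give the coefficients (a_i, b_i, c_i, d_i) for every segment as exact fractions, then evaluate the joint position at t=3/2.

  seg 0: a=4 b=53/60 c=0 d=-11/180
  seg 1: a=5 b=-23/30 c=-11/20 d=11/120
S(3/2) = 819/160

Δ: Δ0=1/3, Δ1=-3/2
row 1: diag=10, rhs=-11; c'=1/5, d'=-11/10
back: M1=-11/10
M: M0=0, M1=-11/10, M2=0
seg 0: a=4, c=M0/2=0, d=(M1−M0)/(6·3)=-11/180, b=Δ0−h0·(2M0+M1)/6=53/60
seg 1: a=5, c=M1/2=-11/20, d=(M2−M1)/(6·2)=11/120, b=Δ1−h1·(2M1+M2)/6=-23/30
t_q=3/2 → seg 0, τ=3/2; S=4+53/60·τ+0·τ²+-11/180·τ³=819/160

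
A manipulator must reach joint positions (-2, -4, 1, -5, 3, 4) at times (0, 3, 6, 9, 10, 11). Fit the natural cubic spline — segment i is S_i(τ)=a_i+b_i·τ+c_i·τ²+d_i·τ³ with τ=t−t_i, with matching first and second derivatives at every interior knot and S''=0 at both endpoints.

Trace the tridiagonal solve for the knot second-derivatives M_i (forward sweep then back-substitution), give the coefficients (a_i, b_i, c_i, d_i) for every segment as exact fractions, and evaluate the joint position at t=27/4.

Δ: Δ0=-2/3, Δ1=5/3, Δ2=-2, Δ3=8, Δ4=1
row 1: diag=12, rhs=14; c'=1/4, d'=7/6
row 2: denom=12−3·1/4=45/4; d'=(-22−3·7/6)/(45/4)=-34/15
row 3: denom=8−3·4/15=36/5; d'=(60−3·-34/15)/(36/5)=167/18
row 4: denom=4−1·5/36=139/36; d'=(-42−1·167/18)/(139/36)=-1846/139
back: M4=-1846/139
back: M3=167/18−5/36·-1846/139=1546/139
back: M2=-34/15−4/15·1546/139=-2182/417
back: M1=7/6−1/4·-2182/417=344/139
M: M0=0, M1=344/139, M2=-2182/417, M3=1546/139, M4=-1846/139, M5=0
seg 0: a=-2, c=M0/2=0, d=(M1−M0)/(6·3)=172/1251, b=Δ0−h0·(2M0+M1)/6=-794/417
seg 1: a=-4, c=M1/2=172/139, d=(M2−M1)/(6·3)=-1607/3753, b=Δ1−h1·(2M1+M2)/6=754/417
seg 2: a=1, c=M2/2=-1091/417, d=(M3−M2)/(6·3)=3410/3753, b=Δ2−h2·(2M2+M3)/6=-971/417
seg 3: a=-5, c=M3/2=773/139, d=(M4−M3)/(6·1)=-1696/417, b=Δ3−h3·(2M3+M4)/6=2713/417
seg 4: a=3, c=M4/2=-923/139, d=(M5−M4)/(6·1)=923/417, b=Δ4−h4·(2M4+M5)/6=2263/417
t_q=27/4 → seg 2, τ=3/4; S=1+-971/417·τ+-1091/417·τ²+3410/3753·τ³=-8161/4448

  seg 0: a=-2 b=-794/417 c=0 d=172/1251
  seg 1: a=-4 b=754/417 c=172/139 d=-1607/3753
  seg 2: a=1 b=-971/417 c=-1091/417 d=3410/3753
  seg 3: a=-5 b=2713/417 c=773/139 d=-1696/417
  seg 4: a=3 b=2263/417 c=-923/139 d=923/417
S(27/4) = -8161/4448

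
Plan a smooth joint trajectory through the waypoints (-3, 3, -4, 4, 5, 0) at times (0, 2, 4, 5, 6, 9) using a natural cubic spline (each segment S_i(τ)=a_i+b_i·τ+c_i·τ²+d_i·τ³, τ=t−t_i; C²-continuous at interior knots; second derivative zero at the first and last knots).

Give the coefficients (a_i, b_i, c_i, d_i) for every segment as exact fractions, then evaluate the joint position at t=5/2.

Δ: Δ0=3, Δ1=-7/2, Δ2=8, Δ3=1, Δ4=-5/3
row 1: diag=8, rhs=-39; c'=1/4, d'=-39/8
row 2: denom=6−2·1/4=11/2; d'=(69−2·-39/8)/(11/2)=315/22
row 3: denom=4−1·2/11=42/11; d'=(-42−1·315/22)/(42/11)=-59/4
row 4: denom=8−1·11/42=325/42; d'=(-16−1·-59/4)/(325/42)=-21/130
back: M4=-21/130
back: M3=-59/4−11/42·-21/130=-956/65
back: M2=315/22−2/11·-956/65=2209/130
back: M1=-39/8−1/4·2209/130=-593/65
M: M0=0, M1=-593/65, M2=2209/130, M3=-956/65, M4=-21/130, M5=0
seg 0: a=-3, c=M0/2=0, d=(M1−M0)/(6·2)=-593/780, b=Δ0−h0·(2M0+M1)/6=1178/195
seg 1: a=3, c=M1/2=-593/130, d=(M2−M1)/(6·2)=679/312, b=Δ1−h1·(2M1+M2)/6=-601/195
seg 2: a=-4, c=M2/2=2209/260, d=(M3−M2)/(6·1)=-317/60, b=Δ2−h2·(2M2+M3)/6=1867/390
seg 3: a=4, c=M3/2=-478/65, d=(M4−M3)/(6·1)=1891/780, b=Δ3−h3·(2M3+M4)/6=925/156
seg 4: a=5, c=M4/2=-21/260, d=(M5−M4)/(6·3)=7/780, b=Δ4−h4·(2M4+M5)/6=-587/390
t_q=5/2 → seg 1, τ=1/2; S=3+-601/195·τ+-593/130·τ²+679/312·τ³=189/320

  seg 0: a=-3 b=1178/195 c=0 d=-593/780
  seg 1: a=3 b=-601/195 c=-593/130 d=679/312
  seg 2: a=-4 b=1867/390 c=2209/260 d=-317/60
  seg 3: a=4 b=925/156 c=-478/65 d=1891/780
  seg 4: a=5 b=-587/390 c=-21/260 d=7/780
S(5/2) = 189/320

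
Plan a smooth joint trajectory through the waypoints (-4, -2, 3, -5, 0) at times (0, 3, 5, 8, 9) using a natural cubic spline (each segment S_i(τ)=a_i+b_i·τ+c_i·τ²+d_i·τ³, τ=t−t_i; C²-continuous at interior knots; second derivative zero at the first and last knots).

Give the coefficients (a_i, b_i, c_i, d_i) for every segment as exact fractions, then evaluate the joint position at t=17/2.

  seg 0: a=-4 b=-649/1356 c=0 d=1553/12204
  seg 1: a=-2 b=2005/678 c=1553/1356 d=-621/904
  seg 2: a=3 b=-239/339 c=-1009/339 d=2362/3051
  seg 3: a=-5 b=793/339 c=451/113 d=-451/339
S(17/2) = -2711/904

Δ: Δ0=2/3, Δ1=5/2, Δ2=-8/3, Δ3=5
row 1: diag=10, rhs=11; c'=1/5, d'=11/10
row 2: denom=10−2·1/5=48/5; d'=(-31−2·11/10)/(48/5)=-83/24
row 3: denom=8−3·5/16=113/16; d'=(46−3·-83/24)/(113/16)=902/113
back: M3=902/113
back: M2=-83/24−5/16·902/113=-2018/339
back: M1=11/10−1/5·-2018/339=1553/678
M: M0=0, M1=1553/678, M2=-2018/339, M3=902/113, M4=0
seg 0: a=-4, c=M0/2=0, d=(M1−M0)/(6·3)=1553/12204, b=Δ0−h0·(2M0+M1)/6=-649/1356
seg 1: a=-2, c=M1/2=1553/1356, d=(M2−M1)/(6·2)=-621/904, b=Δ1−h1·(2M1+M2)/6=2005/678
seg 2: a=3, c=M2/2=-1009/339, d=(M3−M2)/(6·3)=2362/3051, b=Δ2−h2·(2M2+M3)/6=-239/339
seg 3: a=-5, c=M3/2=451/113, d=(M4−M3)/(6·1)=-451/339, b=Δ3−h3·(2M3+M4)/6=793/339
t_q=17/2 → seg 3, τ=1/2; S=-5+793/339·τ+451/113·τ²+-451/339·τ³=-2711/904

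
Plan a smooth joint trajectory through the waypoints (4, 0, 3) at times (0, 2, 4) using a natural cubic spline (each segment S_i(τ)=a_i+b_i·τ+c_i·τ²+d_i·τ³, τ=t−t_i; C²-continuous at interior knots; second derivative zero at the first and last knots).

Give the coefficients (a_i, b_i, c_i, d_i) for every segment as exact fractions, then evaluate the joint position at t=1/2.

  seg 0: a=4 b=-23/8 c=0 d=7/32
  seg 1: a=0 b=-1/4 c=21/16 d=-7/32
S(1/2) = 663/256

Δ: Δ0=-2, Δ1=3/2
row 1: diag=8, rhs=21; c'=1/4, d'=21/8
back: M1=21/8
M: M0=0, M1=21/8, M2=0
seg 0: a=4, c=M0/2=0, d=(M1−M0)/(6·2)=7/32, b=Δ0−h0·(2M0+M1)/6=-23/8
seg 1: a=0, c=M1/2=21/16, d=(M2−M1)/(6·2)=-7/32, b=Δ1−h1·(2M1+M2)/6=-1/4
t_q=1/2 → seg 0, τ=1/2; S=4+-23/8·τ+0·τ²+7/32·τ³=663/256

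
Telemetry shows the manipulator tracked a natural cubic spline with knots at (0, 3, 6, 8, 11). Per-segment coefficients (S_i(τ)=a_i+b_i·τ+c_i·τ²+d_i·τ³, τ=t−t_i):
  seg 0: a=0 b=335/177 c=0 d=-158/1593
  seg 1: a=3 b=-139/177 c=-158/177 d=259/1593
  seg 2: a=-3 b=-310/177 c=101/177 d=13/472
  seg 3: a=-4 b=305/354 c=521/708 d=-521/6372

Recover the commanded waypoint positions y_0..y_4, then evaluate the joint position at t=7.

y_0=0 y_1=3 y_2=-3 y_3=-4 y_4=3
S(7) = -5881/1416

y_0 = S_0(0) = a_0 = 0
y_1 = S_1(0) = a_1 = 3
y_2 = S_2(0) = a_2 = -3
y_3 = S_3(0) = a_3 = -4
y_4 = S_3(3) = 3
t_q=7 is in segment 2 (τ=1); S_2(τ)=-5881/1416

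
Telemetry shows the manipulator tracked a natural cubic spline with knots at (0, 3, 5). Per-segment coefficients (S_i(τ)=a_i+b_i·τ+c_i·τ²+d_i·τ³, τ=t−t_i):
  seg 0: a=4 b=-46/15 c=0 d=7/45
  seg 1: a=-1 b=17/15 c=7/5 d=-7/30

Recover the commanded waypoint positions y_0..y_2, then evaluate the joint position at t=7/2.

y_0 = S_0(0) = a_0 = 4
y_1 = S_1(0) = a_1 = -1
y_2 = S_1(2) = 5
t_q=7/2 is in segment 1 (τ=1/2); S_1(τ)=-9/80

y_0=4 y_1=-1 y_2=5
S(7/2) = -9/80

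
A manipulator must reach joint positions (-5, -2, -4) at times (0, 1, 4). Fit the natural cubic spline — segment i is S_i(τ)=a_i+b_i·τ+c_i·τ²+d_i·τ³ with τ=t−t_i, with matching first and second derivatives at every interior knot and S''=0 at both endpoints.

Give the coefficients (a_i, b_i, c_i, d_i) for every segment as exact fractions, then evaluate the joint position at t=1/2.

Δ: Δ0=3, Δ1=-2/3
row 1: diag=8, rhs=-22; c'=3/8, d'=-11/4
back: M1=-11/4
M: M0=0, M1=-11/4, M2=0
seg 0: a=-5, c=M0/2=0, d=(M1−M0)/(6·1)=-11/24, b=Δ0−h0·(2M0+M1)/6=83/24
seg 1: a=-2, c=M1/2=-11/8, d=(M2−M1)/(6·3)=11/72, b=Δ1−h1·(2M1+M2)/6=25/12
t_q=1/2 → seg 0, τ=1/2; S=-5+83/24·τ+0·τ²+-11/24·τ³=-213/64

  seg 0: a=-5 b=83/24 c=0 d=-11/24
  seg 1: a=-2 b=25/12 c=-11/8 d=11/72
S(1/2) = -213/64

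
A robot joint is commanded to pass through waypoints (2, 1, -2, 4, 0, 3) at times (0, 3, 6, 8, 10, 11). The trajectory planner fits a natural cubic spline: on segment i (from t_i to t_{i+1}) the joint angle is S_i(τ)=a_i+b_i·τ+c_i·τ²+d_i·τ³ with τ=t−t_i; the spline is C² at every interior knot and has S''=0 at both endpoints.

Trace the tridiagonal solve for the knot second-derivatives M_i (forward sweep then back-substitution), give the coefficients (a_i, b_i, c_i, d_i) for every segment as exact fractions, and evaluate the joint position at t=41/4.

  seg 0: a=2 b=401/1149 c=0 d=-784/10341
  seg 1: a=1 b=-1951/1149 c=-784/1149 d=3154/10341
  seg 2: a=-2 b=2807/1149 c=790/383 d=-1025/1149
  seg 3: a=4 b=-13/1149 c=-1260/383 d=5275/4596
  seg 4: a=0 b=692/1149 c=2755/766 d=-2755/2298
S(41/4) = 17483/49024

Δ: Δ0=-1/3, Δ1=-1, Δ2=3, Δ3=-2, Δ4=3
row 1: diag=12, rhs=-4; c'=1/4, d'=-1/3
row 2: denom=10−3·1/4=37/4; d'=(24−3·-1/3)/(37/4)=100/37
row 3: denom=8−2·8/37=280/37; d'=(-30−2·100/37)/(280/37)=-131/28
row 4: denom=6−2·37/140=383/70; d'=(30−2·-131/28)/(383/70)=2755/383
back: M4=2755/383
back: M3=-131/28−37/140·2755/383=-2520/383
back: M2=100/37−8/37·-2520/383=1580/383
back: M1=-1/3−1/4·1580/383=-1568/1149
M: M0=0, M1=-1568/1149, M2=1580/383, M3=-2520/383, M4=2755/383, M5=0
seg 0: a=2, c=M0/2=0, d=(M1−M0)/(6·3)=-784/10341, b=Δ0−h0·(2M0+M1)/6=401/1149
seg 1: a=1, c=M1/2=-784/1149, d=(M2−M1)/(6·3)=3154/10341, b=Δ1−h1·(2M1+M2)/6=-1951/1149
seg 2: a=-2, c=M2/2=790/383, d=(M3−M2)/(6·2)=-1025/1149, b=Δ2−h2·(2M2+M3)/6=2807/1149
seg 3: a=4, c=M3/2=-1260/383, d=(M4−M3)/(6·2)=5275/4596, b=Δ3−h3·(2M3+M4)/6=-13/1149
seg 4: a=0, c=M4/2=2755/766, d=(M5−M4)/(6·1)=-2755/2298, b=Δ4−h4·(2M4+M5)/6=692/1149
t_q=41/4 → seg 4, τ=1/4; S=0+692/1149·τ+2755/766·τ²+-2755/2298·τ³=17483/49024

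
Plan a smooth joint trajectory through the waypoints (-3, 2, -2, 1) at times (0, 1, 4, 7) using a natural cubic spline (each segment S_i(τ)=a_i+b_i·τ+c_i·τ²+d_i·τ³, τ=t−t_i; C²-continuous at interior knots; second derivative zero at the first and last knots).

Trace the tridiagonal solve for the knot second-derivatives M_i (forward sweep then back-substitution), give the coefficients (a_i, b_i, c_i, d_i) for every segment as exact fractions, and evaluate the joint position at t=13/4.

Δ: Δ0=5, Δ1=-4/3, Δ2=1
row 1: diag=8, rhs=-38; c'=3/8, d'=-19/4
row 2: denom=12−3·3/8=87/8; d'=(14−3·-19/4)/(87/8)=226/87
back: M2=226/87
back: M1=-19/4−3/8·226/87=-166/29
M: M0=0, M1=-166/29, M2=226/87, M3=0
seg 0: a=-3, c=M0/2=0, d=(M1−M0)/(6·1)=-83/87, b=Δ0−h0·(2M0+M1)/6=518/87
seg 1: a=2, c=M1/2=-83/29, d=(M2−M1)/(6·3)=362/783, b=Δ1−h1·(2M1+M2)/6=269/87
seg 2: a=-2, c=M2/2=113/87, d=(M3−M2)/(6·3)=-113/783, b=Δ2−h2·(2M2+M3)/6=-139/87
t_q=13/4 → seg 1, τ=9/4; S=2+269/87·τ+-83/29·τ²+362/783·τ³=-247/928

  seg 0: a=-3 b=518/87 c=0 d=-83/87
  seg 1: a=2 b=269/87 c=-83/29 d=362/783
  seg 2: a=-2 b=-139/87 c=113/87 d=-113/783
S(13/4) = -247/928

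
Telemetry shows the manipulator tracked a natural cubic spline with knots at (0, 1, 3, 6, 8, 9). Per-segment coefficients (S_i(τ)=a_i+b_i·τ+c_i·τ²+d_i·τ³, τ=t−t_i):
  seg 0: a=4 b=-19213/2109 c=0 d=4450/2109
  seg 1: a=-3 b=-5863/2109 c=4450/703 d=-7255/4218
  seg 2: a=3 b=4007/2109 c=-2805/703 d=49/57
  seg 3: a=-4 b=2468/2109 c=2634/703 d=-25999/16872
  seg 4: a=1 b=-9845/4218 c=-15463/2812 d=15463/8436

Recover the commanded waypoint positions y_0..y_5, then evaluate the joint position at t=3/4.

y_0=4 y_1=-3 y_2=3 y_3=-4 y_4=1 y_5=-5
S(3/4) = -43695/22496

y_0 = S_0(0) = a_0 = 4
y_1 = S_1(0) = a_1 = -3
y_2 = S_2(0) = a_2 = 3
y_3 = S_3(0) = a_3 = -4
y_4 = S_4(0) = a_4 = 1
y_5 = S_4(1) = -5
t_q=3/4 is in segment 0 (τ=3/4); S_0(τ)=-43695/22496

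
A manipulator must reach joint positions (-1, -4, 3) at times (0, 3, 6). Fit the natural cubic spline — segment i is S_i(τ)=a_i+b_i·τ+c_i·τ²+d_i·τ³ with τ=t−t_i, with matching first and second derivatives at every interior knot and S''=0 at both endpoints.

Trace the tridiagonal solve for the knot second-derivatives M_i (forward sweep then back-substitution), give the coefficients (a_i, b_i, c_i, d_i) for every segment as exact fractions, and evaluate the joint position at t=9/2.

Δ: Δ0=-1, Δ1=7/3
row 1: diag=12, rhs=20; c'=1/4, d'=5/3
back: M1=5/3
M: M0=0, M1=5/3, M2=0
seg 0: a=-1, c=M0/2=0, d=(M1−M0)/(6·3)=5/54, b=Δ0−h0·(2M0+M1)/6=-11/6
seg 1: a=-4, c=M1/2=5/6, d=(M2−M1)/(6·3)=-5/54, b=Δ1−h1·(2M1+M2)/6=2/3
t_q=9/2 → seg 1, τ=3/2; S=-4+2/3·τ+5/6·τ²+-5/54·τ³=-23/16

  seg 0: a=-1 b=-11/6 c=0 d=5/54
  seg 1: a=-4 b=2/3 c=5/6 d=-5/54
S(9/2) = -23/16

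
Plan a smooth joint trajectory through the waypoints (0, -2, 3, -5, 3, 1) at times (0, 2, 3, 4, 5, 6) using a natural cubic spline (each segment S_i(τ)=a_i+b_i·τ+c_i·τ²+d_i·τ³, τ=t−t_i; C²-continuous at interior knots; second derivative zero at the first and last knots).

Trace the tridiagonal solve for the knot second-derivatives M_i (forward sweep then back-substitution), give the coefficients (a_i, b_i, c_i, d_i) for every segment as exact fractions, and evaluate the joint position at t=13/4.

  seg 0: a=0 b=-1531/321 c=0 d=605/642
  seg 1: a=-2 b=2099/321 c=605/107 d=-2309/321
  seg 2: a=3 b=-1198/321 c=-1704/107 d=3742/321
  seg 3: a=-5 b=-196/321 c=2038/107 d=-3350/321
  seg 4: a=3 b=1982/321 c=-1312/107 d=1312/321
S(13/4) = 4293/3424

Δ: Δ0=-1, Δ1=5, Δ2=-8, Δ3=8, Δ4=-2
row 1: diag=6, rhs=36; c'=1/6, d'=6
row 2: denom=4−1·1/6=23/6; d'=(-78−1·6)/(23/6)=-504/23
row 3: denom=4−1·6/23=86/23; d'=(96−1·-504/23)/(86/23)=1356/43
row 4: denom=4−1·23/86=321/86; d'=(-60−1·1356/43)/(321/86)=-2624/107
back: M4=-2624/107
back: M3=1356/43−23/86·-2624/107=4076/107
back: M2=-504/23−6/23·4076/107=-3408/107
back: M1=6−1/6·-3408/107=1210/107
M: M0=0, M1=1210/107, M2=-3408/107, M3=4076/107, M4=-2624/107, M5=0
seg 0: a=0, c=M0/2=0, d=(M1−M0)/(6·2)=605/642, b=Δ0−h0·(2M0+M1)/6=-1531/321
seg 1: a=-2, c=M1/2=605/107, d=(M2−M1)/(6·1)=-2309/321, b=Δ1−h1·(2M1+M2)/6=2099/321
seg 2: a=3, c=M2/2=-1704/107, d=(M3−M2)/(6·1)=3742/321, b=Δ2−h2·(2M2+M3)/6=-1198/321
seg 3: a=-5, c=M3/2=2038/107, d=(M4−M3)/(6·1)=-3350/321, b=Δ3−h3·(2M3+M4)/6=-196/321
seg 4: a=3, c=M4/2=-1312/107, d=(M5−M4)/(6·1)=1312/321, b=Δ4−h4·(2M4+M5)/6=1982/321
t_q=13/4 → seg 2, τ=1/4; S=3+-1198/321·τ+-1704/107·τ²+3742/321·τ³=4293/3424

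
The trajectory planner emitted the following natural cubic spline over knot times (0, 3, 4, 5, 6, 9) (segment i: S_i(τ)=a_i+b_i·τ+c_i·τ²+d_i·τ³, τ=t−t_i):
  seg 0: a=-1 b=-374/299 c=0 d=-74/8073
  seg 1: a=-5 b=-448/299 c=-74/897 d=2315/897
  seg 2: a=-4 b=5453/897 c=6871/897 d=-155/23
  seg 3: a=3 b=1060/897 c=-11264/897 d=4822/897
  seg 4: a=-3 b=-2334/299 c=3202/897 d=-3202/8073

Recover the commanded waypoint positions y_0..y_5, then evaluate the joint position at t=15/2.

y_0 = S_0(0) = a_0 = -1
y_1 = S_1(0) = a_1 = -5
y_2 = S_2(0) = a_2 = -4
y_3 = S_3(0) = a_3 = 3
y_4 = S_4(0) = a_4 = -3
y_5 = S_4(3) = -5
t_q=15/2 is in segment 4 (τ=3/2); S_4(τ)=-9587/1196

y_0=-1 y_1=-5 y_2=-4 y_3=3 y_4=-3 y_5=-5
S(15/2) = -9587/1196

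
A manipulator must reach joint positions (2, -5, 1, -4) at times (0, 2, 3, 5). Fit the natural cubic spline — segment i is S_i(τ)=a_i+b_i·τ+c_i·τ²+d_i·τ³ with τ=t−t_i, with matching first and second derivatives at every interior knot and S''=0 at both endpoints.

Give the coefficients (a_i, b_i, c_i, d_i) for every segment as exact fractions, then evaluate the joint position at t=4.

  seg 0: a=2 b=-507/70 c=0 d=131/140
  seg 1: a=-5 b=279/70 c=393/70 d=-18/5
  seg 2: a=1 b=309/70 c=-363/70 d=121/140
S(4) = 153/140

Δ: Δ0=-7/2, Δ1=6, Δ2=-5/2
row 1: diag=6, rhs=57; c'=1/6, d'=19/2
row 2: denom=6−1·1/6=35/6; d'=(-51−1·19/2)/(35/6)=-363/35
back: M2=-363/35
back: M1=19/2−1/6·-363/35=393/35
M: M0=0, M1=393/35, M2=-363/35, M3=0
seg 0: a=2, c=M0/2=0, d=(M1−M0)/(6·2)=131/140, b=Δ0−h0·(2M0+M1)/6=-507/70
seg 1: a=-5, c=M1/2=393/70, d=(M2−M1)/(6·1)=-18/5, b=Δ1−h1·(2M1+M2)/6=279/70
seg 2: a=1, c=M2/2=-363/70, d=(M3−M2)/(6·2)=121/140, b=Δ2−h2·(2M2+M3)/6=309/70
t_q=4 → seg 2, τ=1; S=1+309/70·τ+-363/70·τ²+121/140·τ³=153/140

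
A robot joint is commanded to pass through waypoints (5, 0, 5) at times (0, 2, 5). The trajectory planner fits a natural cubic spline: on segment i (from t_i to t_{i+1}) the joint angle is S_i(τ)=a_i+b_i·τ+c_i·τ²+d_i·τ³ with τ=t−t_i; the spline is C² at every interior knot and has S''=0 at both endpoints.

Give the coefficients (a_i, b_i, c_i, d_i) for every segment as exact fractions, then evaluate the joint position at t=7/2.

Δ: Δ0=-5/2, Δ1=5/3
row 1: diag=10, rhs=25; c'=3/10, d'=5/2
back: M1=5/2
M: M0=0, M1=5/2, M2=0
seg 0: a=5, c=M0/2=0, d=(M1−M0)/(6·2)=5/24, b=Δ0−h0·(2M0+M1)/6=-10/3
seg 1: a=0, c=M1/2=5/4, d=(M2−M1)/(6·3)=-5/36, b=Δ1−h1·(2M1+M2)/6=-5/6
t_q=7/2 → seg 1, τ=3/2; S=0+-5/6·τ+5/4·τ²+-5/36·τ³=35/32

  seg 0: a=5 b=-10/3 c=0 d=5/24
  seg 1: a=0 b=-5/6 c=5/4 d=-5/36
S(7/2) = 35/32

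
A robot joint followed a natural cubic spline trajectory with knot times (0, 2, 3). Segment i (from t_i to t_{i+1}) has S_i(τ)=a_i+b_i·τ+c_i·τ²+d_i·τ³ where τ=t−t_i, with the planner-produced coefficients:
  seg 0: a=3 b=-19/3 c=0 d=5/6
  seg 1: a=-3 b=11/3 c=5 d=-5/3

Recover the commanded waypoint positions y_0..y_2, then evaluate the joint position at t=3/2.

y_0 = S_0(0) = a_0 = 3
y_1 = S_1(0) = a_1 = -3
y_2 = S_1(1) = 4
t_q=3/2 is in segment 0 (τ=3/2); S_0(τ)=-59/16

y_0=3 y_1=-3 y_2=4
S(3/2) = -59/16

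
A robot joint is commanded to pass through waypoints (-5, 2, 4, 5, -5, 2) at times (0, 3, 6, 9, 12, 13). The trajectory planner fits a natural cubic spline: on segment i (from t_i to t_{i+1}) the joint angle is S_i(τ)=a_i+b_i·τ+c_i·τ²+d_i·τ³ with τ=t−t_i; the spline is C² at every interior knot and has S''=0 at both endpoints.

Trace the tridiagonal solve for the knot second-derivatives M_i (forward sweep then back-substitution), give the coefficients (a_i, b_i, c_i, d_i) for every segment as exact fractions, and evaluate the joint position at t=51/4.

Δ: Δ0=7/3, Δ1=2/3, Δ2=1/3, Δ3=-10/3, Δ4=7
row 1: diag=12, rhs=-10; c'=1/4, d'=-5/6
row 2: denom=12−3·1/4=45/4; d'=(-2−3·-5/6)/(45/4)=2/45
row 3: denom=12−3·4/15=56/5; d'=(-22−3·2/45)/(56/5)=-83/42
row 4: denom=8−3·15/56=403/56; d'=(62−3·-83/42)/(403/56)=3804/403
back: M4=3804/403
back: M3=-83/42−15/56·3804/403=-5446/1209
back: M2=2/45−4/15·-5446/1209=502/403
back: M1=-5/6−1/4·502/403=-1384/1209
M: M0=0, M1=-1384/1209, M2=502/403, M3=-5446/1209, M4=3804/403, M5=0
seg 0: a=-5, c=M0/2=0, d=(M1−M0)/(6·3)=-692/10881, b=Δ0−h0·(2M0+M1)/6=1171/403
seg 1: a=2, c=M1/2=-692/1209, d=(M2−M1)/(6·3)=1445/10881, b=Δ1−h1·(2M1+M2)/6=479/403
seg 2: a=4, c=M2/2=251/403, d=(M3−M2)/(6·3)=-3476/10881, b=Δ2−h2·(2M2+M3)/6=540/403
seg 3: a=5, c=M3/2=-2723/1209, d=(M4−M3)/(6·3)=8429/10881, b=Δ3−h3·(2M3+M4)/6=-110/31
seg 4: a=-5, c=M4/2=1902/403, d=(M5−M4)/(6·1)=-634/403, b=Δ4−h4·(2M4+M5)/6=1553/403
t_q=51/4 → seg 4, τ=3/4; S=-5+1553/403·τ+1902/403·τ²+-634/403·τ³=-1531/12896

  seg 0: a=-5 b=1171/403 c=0 d=-692/10881
  seg 1: a=2 b=479/403 c=-692/1209 d=1445/10881
  seg 2: a=4 b=540/403 c=251/403 d=-3476/10881
  seg 3: a=5 b=-110/31 c=-2723/1209 d=8429/10881
  seg 4: a=-5 b=1553/403 c=1902/403 d=-634/403
S(51/4) = -1531/12896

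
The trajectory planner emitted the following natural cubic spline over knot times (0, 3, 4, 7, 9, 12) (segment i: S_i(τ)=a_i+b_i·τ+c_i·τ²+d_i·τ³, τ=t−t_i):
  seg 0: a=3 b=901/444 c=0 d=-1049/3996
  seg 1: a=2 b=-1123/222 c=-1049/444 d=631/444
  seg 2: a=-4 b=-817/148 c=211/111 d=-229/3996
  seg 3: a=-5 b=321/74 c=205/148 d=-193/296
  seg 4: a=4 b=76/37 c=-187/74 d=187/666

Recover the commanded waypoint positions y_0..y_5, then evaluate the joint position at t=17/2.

y_0=3 y_1=2 y_2=-4 y_3=-5 y_4=4 y_5=-5
S(17/2) = 5737/2368

y_0 = S_0(0) = a_0 = 3
y_1 = S_1(0) = a_1 = 2
y_2 = S_2(0) = a_2 = -4
y_3 = S_3(0) = a_3 = -5
y_4 = S_4(0) = a_4 = 4
y_5 = S_4(3) = -5
t_q=17/2 is in segment 3 (τ=3/2); S_3(τ)=5737/2368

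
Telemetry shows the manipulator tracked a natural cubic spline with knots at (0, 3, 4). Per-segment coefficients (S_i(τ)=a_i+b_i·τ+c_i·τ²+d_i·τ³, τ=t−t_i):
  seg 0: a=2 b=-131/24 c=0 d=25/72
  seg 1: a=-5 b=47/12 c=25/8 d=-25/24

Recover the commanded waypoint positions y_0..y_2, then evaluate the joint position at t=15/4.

y_0=2 y_1=-5 y_2=1
S(15/4) = -381/512

y_0 = S_0(0) = a_0 = 2
y_1 = S_1(0) = a_1 = -5
y_2 = S_1(1) = 1
t_q=15/4 is in segment 1 (τ=3/4); S_1(τ)=-381/512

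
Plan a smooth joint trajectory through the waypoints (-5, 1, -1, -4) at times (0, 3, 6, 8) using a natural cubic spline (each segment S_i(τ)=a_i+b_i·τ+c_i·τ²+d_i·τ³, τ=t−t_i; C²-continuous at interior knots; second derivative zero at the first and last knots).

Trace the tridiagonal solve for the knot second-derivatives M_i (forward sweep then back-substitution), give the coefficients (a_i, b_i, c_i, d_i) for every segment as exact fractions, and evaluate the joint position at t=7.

Δ: Δ0=2, Δ1=-2/3, Δ2=-3/2
row 1: diag=12, rhs=-16; c'=1/4, d'=-4/3
row 2: denom=10−3·1/4=37/4; d'=(-5−3·-4/3)/(37/4)=-4/37
back: M2=-4/37
back: M1=-4/3−1/4·-4/37=-145/111
M: M0=0, M1=-145/111, M2=-4/37, M3=0
seg 0: a=-5, c=M0/2=0, d=(M1−M0)/(6·3)=-145/1998, b=Δ0−h0·(2M0+M1)/6=589/222
seg 1: a=1, c=M1/2=-145/222, d=(M2−M1)/(6·3)=133/1998, b=Δ1−h1·(2M1+M2)/6=77/111
seg 2: a=-1, c=M2/2=-2/37, d=(M3−M2)/(6·2)=1/111, b=Δ2−h2·(2M2+M3)/6=-317/222
t_q=7 → seg 2, τ=1; S=-1+-317/222·τ+-2/37·τ²+1/111·τ³=-183/74

  seg 0: a=-5 b=589/222 c=0 d=-145/1998
  seg 1: a=1 b=77/111 c=-145/222 d=133/1998
  seg 2: a=-1 b=-317/222 c=-2/37 d=1/111
S(7) = -183/74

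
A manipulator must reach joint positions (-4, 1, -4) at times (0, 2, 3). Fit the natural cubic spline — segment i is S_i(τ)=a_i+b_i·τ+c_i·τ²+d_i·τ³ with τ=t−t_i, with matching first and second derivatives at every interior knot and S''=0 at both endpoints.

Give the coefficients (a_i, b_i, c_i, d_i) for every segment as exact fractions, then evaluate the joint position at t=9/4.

  seg 0: a=-4 b=5 c=0 d=-5/8
  seg 1: a=1 b=-5/2 c=-15/4 d=5/4
S(9/4) = 41/256

Δ: Δ0=5/2, Δ1=-5
row 1: diag=6, rhs=-45; c'=1/6, d'=-15/2
back: M1=-15/2
M: M0=0, M1=-15/2, M2=0
seg 0: a=-4, c=M0/2=0, d=(M1−M0)/(6·2)=-5/8, b=Δ0−h0·(2M0+M1)/6=5
seg 1: a=1, c=M1/2=-15/4, d=(M2−M1)/(6·1)=5/4, b=Δ1−h1·(2M1+M2)/6=-5/2
t_q=9/4 → seg 1, τ=1/4; S=1+-5/2·τ+-15/4·τ²+5/4·τ³=41/256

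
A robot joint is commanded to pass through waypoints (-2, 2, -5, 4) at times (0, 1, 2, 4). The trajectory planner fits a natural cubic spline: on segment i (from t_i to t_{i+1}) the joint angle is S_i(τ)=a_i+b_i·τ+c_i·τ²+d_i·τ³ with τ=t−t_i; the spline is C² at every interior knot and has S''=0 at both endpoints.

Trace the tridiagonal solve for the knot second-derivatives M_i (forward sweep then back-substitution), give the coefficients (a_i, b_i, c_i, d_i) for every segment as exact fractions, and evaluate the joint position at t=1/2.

Δ: Δ0=4, Δ1=-7, Δ2=9/2
row 1: diag=4, rhs=-66; c'=1/4, d'=-33/2
row 2: denom=6−1·1/4=23/4; d'=(69−1·-33/2)/(23/4)=342/23
back: M2=342/23
back: M1=-33/2−1/4·342/23=-465/23
M: M0=0, M1=-465/23, M2=342/23, M3=0
seg 0: a=-2, c=M0/2=0, d=(M1−M0)/(6·1)=-155/46, b=Δ0−h0·(2M0+M1)/6=339/46
seg 1: a=2, c=M1/2=-465/46, d=(M2−M1)/(6·1)=269/46, b=Δ1−h1·(2M1+M2)/6=-63/23
seg 2: a=-5, c=M2/2=171/23, d=(M3−M2)/(6·2)=-57/46, b=Δ2−h2·(2M2+M3)/6=-249/46
t_q=1/2 → seg 0, τ=1/2; S=-2+339/46·τ+0·τ²+-155/46·τ³=465/368

  seg 0: a=-2 b=339/46 c=0 d=-155/46
  seg 1: a=2 b=-63/23 c=-465/46 d=269/46
  seg 2: a=-5 b=-249/46 c=171/23 d=-57/46
S(1/2) = 465/368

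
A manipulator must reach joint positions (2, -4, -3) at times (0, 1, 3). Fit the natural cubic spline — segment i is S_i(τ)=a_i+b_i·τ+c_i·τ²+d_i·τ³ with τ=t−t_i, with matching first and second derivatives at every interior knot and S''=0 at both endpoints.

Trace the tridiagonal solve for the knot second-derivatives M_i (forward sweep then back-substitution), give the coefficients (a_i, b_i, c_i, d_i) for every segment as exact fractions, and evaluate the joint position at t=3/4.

Δ: Δ0=-6, Δ1=1/2
row 1: diag=6, rhs=39; c'=1/3, d'=13/2
back: M1=13/2
M: M0=0, M1=13/2, M2=0
seg 0: a=2, c=M0/2=0, d=(M1−M0)/(6·1)=13/12, b=Δ0−h0·(2M0+M1)/6=-85/12
seg 1: a=-4, c=M1/2=13/4, d=(M2−M1)/(6·2)=-13/24, b=Δ1−h1·(2M1+M2)/6=-23/6
t_q=3/4 → seg 0, τ=3/4; S=2+-85/12·τ+0·τ²+13/12·τ³=-731/256

  seg 0: a=2 b=-85/12 c=0 d=13/12
  seg 1: a=-4 b=-23/6 c=13/4 d=-13/24
S(3/4) = -731/256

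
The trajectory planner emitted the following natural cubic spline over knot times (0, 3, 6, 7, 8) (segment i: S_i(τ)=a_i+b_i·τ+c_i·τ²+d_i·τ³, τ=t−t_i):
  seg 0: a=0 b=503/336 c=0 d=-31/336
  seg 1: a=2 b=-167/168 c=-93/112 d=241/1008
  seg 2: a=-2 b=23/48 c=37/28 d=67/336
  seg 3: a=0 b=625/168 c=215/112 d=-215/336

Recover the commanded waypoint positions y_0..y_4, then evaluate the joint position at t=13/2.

y_0 = S_0(0) = a_0 = 0
y_1 = S_1(0) = a_1 = 2
y_2 = S_2(0) = a_2 = -2
y_3 = S_3(0) = a_3 = 0
y_4 = S_3(1) = 5
t_q=13/2 is in segment 2 (τ=1/2); S_2(τ)=-1259/896

y_0=0 y_1=2 y_2=-2 y_3=0 y_4=5
S(13/2) = -1259/896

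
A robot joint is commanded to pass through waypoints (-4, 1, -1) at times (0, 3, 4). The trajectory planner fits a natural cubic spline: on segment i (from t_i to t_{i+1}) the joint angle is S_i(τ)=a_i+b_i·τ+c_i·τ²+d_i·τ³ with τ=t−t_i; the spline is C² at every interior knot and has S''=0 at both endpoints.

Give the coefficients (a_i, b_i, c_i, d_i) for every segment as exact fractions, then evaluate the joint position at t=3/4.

Δ: Δ0=5/3, Δ1=-2
row 1: diag=8, rhs=-22; c'=1/8, d'=-11/4
back: M1=-11/4
M: M0=0, M1=-11/4, M2=0
seg 0: a=-4, c=M0/2=0, d=(M1−M0)/(6·3)=-11/72, b=Δ0−h0·(2M0+M1)/6=73/24
seg 1: a=1, c=M1/2=-11/8, d=(M2−M1)/(6·1)=11/24, b=Δ1−h1·(2M1+M2)/6=-13/12
t_q=3/4 → seg 0, τ=3/4; S=-4+73/24·τ+0·τ²+-11/72·τ³=-913/512

  seg 0: a=-4 b=73/24 c=0 d=-11/72
  seg 1: a=1 b=-13/12 c=-11/8 d=11/24
S(3/4) = -913/512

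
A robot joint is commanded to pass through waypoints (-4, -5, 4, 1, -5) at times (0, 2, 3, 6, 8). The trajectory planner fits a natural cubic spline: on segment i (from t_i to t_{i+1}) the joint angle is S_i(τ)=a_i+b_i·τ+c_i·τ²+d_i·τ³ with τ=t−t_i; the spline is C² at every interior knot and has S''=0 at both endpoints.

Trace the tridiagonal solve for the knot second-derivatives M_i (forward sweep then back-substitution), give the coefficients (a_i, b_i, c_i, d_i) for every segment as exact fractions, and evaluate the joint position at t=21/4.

Δ: Δ0=-1/2, Δ1=9, Δ2=-1, Δ3=-3
row 1: diag=6, rhs=57; c'=1/6, d'=19/2
row 2: denom=8−1·1/6=47/6; d'=(-60−1·19/2)/(47/6)=-417/47
row 3: denom=10−3·18/47=416/47; d'=(-12−3·-417/47)/(416/47)=687/416
back: M3=687/416
back: M2=-417/47−18/47·687/416=-1977/208
back: M1=19/2−1/6·-1977/208=4611/416
M: M0=0, M1=4611/416, M2=-1977/208, M3=687/416, M4=0
seg 0: a=-4, c=M0/2=0, d=(M1−M0)/(6·2)=1537/1664, b=Δ0−h0·(2M0+M1)/6=-1745/416
seg 1: a=-5, c=M1/2=4611/832, d=(M2−M1)/(6·1)=-2855/832, b=Δ1−h1·(2M1+M2)/6=1433/208
seg 2: a=4, c=M2/2=-1977/416, d=(M3−M2)/(6·3)=119/192, b=Δ2−h2·(2M2+M3)/6=6389/832
seg 3: a=1, c=M3/2=687/832, d=(M4−M3)/(6·2)=-229/1664, b=Δ3−h3·(2M3+M4)/6=-853/208
t_q=21/4 → seg 2, τ=9/4; S=4+6389/832·τ+-1977/416·τ²+119/192·τ³=227833/53248

  seg 0: a=-4 b=-1745/416 c=0 d=1537/1664
  seg 1: a=-5 b=1433/208 c=4611/832 d=-2855/832
  seg 2: a=4 b=6389/832 c=-1977/416 d=119/192
  seg 3: a=1 b=-853/208 c=687/832 d=-229/1664
S(21/4) = 227833/53248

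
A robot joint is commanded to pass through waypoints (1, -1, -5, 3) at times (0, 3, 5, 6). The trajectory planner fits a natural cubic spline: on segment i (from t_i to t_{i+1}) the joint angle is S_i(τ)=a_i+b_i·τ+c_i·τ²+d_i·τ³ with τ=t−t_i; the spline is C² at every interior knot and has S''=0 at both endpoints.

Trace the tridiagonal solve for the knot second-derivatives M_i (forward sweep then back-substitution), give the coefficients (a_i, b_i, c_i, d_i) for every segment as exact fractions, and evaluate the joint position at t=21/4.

  seg 0: a=1 b=5/6 c=0 d=-1/6
  seg 1: a=-1 b=-11/3 c=-3/2 d=7/6
  seg 2: a=-5 b=13/3 c=11/2 d=-11/6
S(21/4) = -461/128

Δ: Δ0=-2/3, Δ1=-2, Δ2=8
row 1: diag=10, rhs=-8; c'=1/5, d'=-4/5
row 2: denom=6−2·1/5=28/5; d'=(60−2·-4/5)/(28/5)=11
back: M2=11
back: M1=-4/5−1/5·11=-3
M: M0=0, M1=-3, M2=11, M3=0
seg 0: a=1, c=M0/2=0, d=(M1−M0)/(6·3)=-1/6, b=Δ0−h0·(2M0+M1)/6=5/6
seg 1: a=-1, c=M1/2=-3/2, d=(M2−M1)/(6·2)=7/6, b=Δ1−h1·(2M1+M2)/6=-11/3
seg 2: a=-5, c=M2/2=11/2, d=(M3−M2)/(6·1)=-11/6, b=Δ2−h2·(2M2+M3)/6=13/3
t_q=21/4 → seg 2, τ=1/4; S=-5+13/3·τ+11/2·τ²+-11/6·τ³=-461/128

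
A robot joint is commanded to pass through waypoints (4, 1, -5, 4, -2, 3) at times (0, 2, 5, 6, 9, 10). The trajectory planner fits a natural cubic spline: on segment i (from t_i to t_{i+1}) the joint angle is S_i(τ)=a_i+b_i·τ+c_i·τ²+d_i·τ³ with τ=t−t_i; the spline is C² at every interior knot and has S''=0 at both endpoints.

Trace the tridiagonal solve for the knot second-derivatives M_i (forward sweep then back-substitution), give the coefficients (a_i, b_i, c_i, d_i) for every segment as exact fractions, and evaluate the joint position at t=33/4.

  seg 0: a=4 b=-227/850 c=0 d=-131/425
  seg 1: a=1 b=-3371/850 c=-786/425 d=2129/2550
  seg 2: a=-5 b=187/25 c=963/170 d=-3523/850
  seg 3: a=4 b=5419/850 c=-2877/425 d=1127/850
  seg 4: a=-2 b=662/425 c=4389/850 d=-1463/850
S(33/4) = -44777/54400

Δ: Δ0=-3/2, Δ1=-2, Δ2=9, Δ3=-2, Δ4=5
row 1: diag=10, rhs=-3; c'=3/10, d'=-3/10
row 2: denom=8−3·3/10=71/10; d'=(66−3·-3/10)/(71/10)=669/71
row 3: denom=8−1·10/71=558/71; d'=(-66−1·669/71)/(558/71)=-595/62
row 4: denom=8−3·71/186=425/62; d'=(42−3·-595/62)/(425/62)=4389/425
back: M4=4389/425
back: M3=-595/62−71/186·4389/425=-5754/425
back: M2=669/71−10/71·-5754/425=963/85
back: M1=-3/10−3/10·963/85=-1572/425
M: M0=0, M1=-1572/425, M2=963/85, M3=-5754/425, M4=4389/425, M5=0
seg 0: a=4, c=M0/2=0, d=(M1−M0)/(6·2)=-131/425, b=Δ0−h0·(2M0+M1)/6=-227/850
seg 1: a=1, c=M1/2=-786/425, d=(M2−M1)/(6·3)=2129/2550, b=Δ1−h1·(2M1+M2)/6=-3371/850
seg 2: a=-5, c=M2/2=963/170, d=(M3−M2)/(6·1)=-3523/850, b=Δ2−h2·(2M2+M3)/6=187/25
seg 3: a=4, c=M3/2=-2877/425, d=(M4−M3)/(6·3)=1127/850, b=Δ3−h3·(2M3+M4)/6=5419/850
seg 4: a=-2, c=M4/2=4389/850, d=(M5−M4)/(6·1)=-1463/850, b=Δ4−h4·(2M4+M5)/6=662/425
t_q=33/4 → seg 3, τ=9/4; S=4+5419/850·τ+-2877/425·τ²+1127/850·τ³=-44777/54400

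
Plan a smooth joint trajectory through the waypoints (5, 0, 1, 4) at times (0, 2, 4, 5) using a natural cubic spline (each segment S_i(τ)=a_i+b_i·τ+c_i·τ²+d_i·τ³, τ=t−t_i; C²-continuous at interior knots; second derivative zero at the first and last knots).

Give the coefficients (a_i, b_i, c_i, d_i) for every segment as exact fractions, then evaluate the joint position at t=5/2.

  seg 0: a=5 b=-34/11 c=0 d=13/88
  seg 1: a=0 b=-29/22 c=39/44 d=1/88
  seg 2: a=1 b=26/11 c=21/22 d=-7/22
S(5/2) = -307/704

Δ: Δ0=-5/2, Δ1=1/2, Δ2=3
row 1: diag=8, rhs=18; c'=1/4, d'=9/4
row 2: denom=6−2·1/4=11/2; d'=(15−2·9/4)/(11/2)=21/11
back: M2=21/11
back: M1=9/4−1/4·21/11=39/22
M: M0=0, M1=39/22, M2=21/11, M3=0
seg 0: a=5, c=M0/2=0, d=(M1−M0)/(6·2)=13/88, b=Δ0−h0·(2M0+M1)/6=-34/11
seg 1: a=0, c=M1/2=39/44, d=(M2−M1)/(6·2)=1/88, b=Δ1−h1·(2M1+M2)/6=-29/22
seg 2: a=1, c=M2/2=21/22, d=(M3−M2)/(6·1)=-7/22, b=Δ2−h2·(2M2+M3)/6=26/11
t_q=5/2 → seg 1, τ=1/2; S=0+-29/22·τ+39/44·τ²+1/88·τ³=-307/704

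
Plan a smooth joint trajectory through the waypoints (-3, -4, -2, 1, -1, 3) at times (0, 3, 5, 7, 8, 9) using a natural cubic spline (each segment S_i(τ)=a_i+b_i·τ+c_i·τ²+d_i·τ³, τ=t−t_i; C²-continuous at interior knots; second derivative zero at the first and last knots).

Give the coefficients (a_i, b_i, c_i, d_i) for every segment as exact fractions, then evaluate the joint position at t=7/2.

Δ: Δ0=-1/3, Δ1=1, Δ2=3/2, Δ3=-2, Δ4=4
row 1: diag=10, rhs=8; c'=1/5, d'=4/5
row 2: denom=8−2·1/5=38/5; d'=(3−2·4/5)/(38/5)=7/38
row 3: denom=6−2·5/19=104/19; d'=(-21−2·7/38)/(104/19)=-203/52
row 4: denom=4−1·19/104=397/104; d'=(36−1·-203/52)/(397/104)=4150/397
back: M4=4150/397
back: M3=-203/52−19/104·4150/397=-2308/397
back: M2=7/38−5/19·-2308/397=1361/794
back: M1=4/5−1/5·1361/794=363/794
M: M0=0, M1=363/794, M2=1361/794, M3=-2308/397, M4=4150/397, M5=0
seg 0: a=-3, c=M0/2=0, d=(M1−M0)/(6·3)=121/4764, b=Δ0−h0·(2M0+M1)/6=-2677/4764
seg 1: a=-4, c=M1/2=363/1588, d=(M2−M1)/(6·2)=499/4764, b=Δ1−h1·(2M1+M2)/6=295/2382
seg 2: a=-2, c=M2/2=1361/1588, d=(M3−M2)/(6·2)=-5977/9528, b=Δ2−h2·(2M2+M3)/6=5467/2382
seg 3: a=1, c=M3/2=-1154/397, d=(M4−M3)/(6·1)=3229/1191, b=Δ3−h3·(2M3+M4)/6=-2149/1191
seg 4: a=-1, c=M4/2=2075/397, d=(M5−M4)/(6·1)=-2075/1191, b=Δ4−h4·(2M4+M5)/6=614/1191
t_q=7/2 → seg 1, τ=1/2; S=-4+295/2382·τ+363/1588·τ²+499/4764·τ³=-49137/12704

  seg 0: a=-3 b=-2677/4764 c=0 d=121/4764
  seg 1: a=-4 b=295/2382 c=363/1588 d=499/4764
  seg 2: a=-2 b=5467/2382 c=1361/1588 d=-5977/9528
  seg 3: a=1 b=-2149/1191 c=-1154/397 d=3229/1191
  seg 4: a=-1 b=614/1191 c=2075/397 d=-2075/1191
S(7/2) = -49137/12704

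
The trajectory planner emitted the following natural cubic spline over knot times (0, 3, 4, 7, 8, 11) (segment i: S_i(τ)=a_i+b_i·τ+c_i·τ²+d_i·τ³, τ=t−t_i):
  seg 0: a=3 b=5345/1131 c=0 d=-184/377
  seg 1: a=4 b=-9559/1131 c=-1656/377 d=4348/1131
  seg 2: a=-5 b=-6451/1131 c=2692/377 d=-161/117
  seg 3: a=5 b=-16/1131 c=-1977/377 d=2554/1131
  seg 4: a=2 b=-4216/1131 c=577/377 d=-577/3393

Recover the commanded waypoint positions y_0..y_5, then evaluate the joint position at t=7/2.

y_0=3 y_1=4 y_2=-5 y_3=5 y_4=2 y_5=0
S(7/2) = -318/377

y_0 = S_0(0) = a_0 = 3
y_1 = S_1(0) = a_1 = 4
y_2 = S_2(0) = a_2 = -5
y_3 = S_3(0) = a_3 = 5
y_4 = S_4(0) = a_4 = 2
y_5 = S_4(3) = 0
t_q=7/2 is in segment 1 (τ=1/2); S_1(τ)=-318/377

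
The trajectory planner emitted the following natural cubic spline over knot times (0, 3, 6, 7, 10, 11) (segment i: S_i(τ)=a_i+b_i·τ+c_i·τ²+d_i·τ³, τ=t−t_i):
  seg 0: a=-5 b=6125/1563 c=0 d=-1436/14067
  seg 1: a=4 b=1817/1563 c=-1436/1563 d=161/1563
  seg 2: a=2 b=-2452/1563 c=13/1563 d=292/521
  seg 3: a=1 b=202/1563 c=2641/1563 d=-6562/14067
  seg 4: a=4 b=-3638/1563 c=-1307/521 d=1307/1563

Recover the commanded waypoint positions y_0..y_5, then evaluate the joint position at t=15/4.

y_0 = S_0(0) = a_0 = -5
y_1 = S_1(0) = a_1 = 4
y_2 = S_2(0) = a_2 = 2
y_3 = S_3(0) = a_3 = 1
y_4 = S_4(0) = a_4 = 4
y_5 = S_4(1) = 0
t_q=15/4 is in segment 1 (τ=3/4); S_1(τ)=146665/33344

y_0=-5 y_1=4 y_2=2 y_3=1 y_4=4 y_5=0
S(15/4) = 146665/33344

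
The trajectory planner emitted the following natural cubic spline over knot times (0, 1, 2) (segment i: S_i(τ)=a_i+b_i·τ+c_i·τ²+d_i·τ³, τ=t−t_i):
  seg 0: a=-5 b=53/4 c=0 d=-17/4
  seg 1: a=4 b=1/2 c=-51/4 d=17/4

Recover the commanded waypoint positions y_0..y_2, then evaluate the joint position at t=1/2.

y_0 = S_0(0) = a_0 = -5
y_1 = S_1(0) = a_1 = 4
y_2 = S_1(1) = -4
t_q=1/2 is in segment 0 (τ=1/2); S_0(τ)=35/32

y_0=-5 y_1=4 y_2=-4
S(1/2) = 35/32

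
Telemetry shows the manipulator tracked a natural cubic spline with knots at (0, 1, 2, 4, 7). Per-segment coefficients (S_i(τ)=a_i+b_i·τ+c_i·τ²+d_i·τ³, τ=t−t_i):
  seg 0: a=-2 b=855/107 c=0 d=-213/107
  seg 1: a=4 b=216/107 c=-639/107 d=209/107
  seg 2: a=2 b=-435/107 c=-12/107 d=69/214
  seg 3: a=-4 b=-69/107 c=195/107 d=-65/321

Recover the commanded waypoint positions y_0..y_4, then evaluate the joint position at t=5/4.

y_0=-2 y_1=4 y_2=2 y_3=-4 y_4=5
S(5/4) = 28501/6848

y_0 = S_0(0) = a_0 = -2
y_1 = S_1(0) = a_1 = 4
y_2 = S_2(0) = a_2 = 2
y_3 = S_3(0) = a_3 = -4
y_4 = S_3(3) = 5
t_q=5/4 is in segment 1 (τ=1/4); S_1(τ)=28501/6848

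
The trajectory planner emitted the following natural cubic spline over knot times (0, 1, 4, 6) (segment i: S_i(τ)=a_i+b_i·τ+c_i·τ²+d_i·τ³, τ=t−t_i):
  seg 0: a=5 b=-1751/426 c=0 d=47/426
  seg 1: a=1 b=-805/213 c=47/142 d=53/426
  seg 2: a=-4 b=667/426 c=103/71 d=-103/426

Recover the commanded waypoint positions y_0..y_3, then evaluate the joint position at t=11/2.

y_0 = S_0(0) = a_0 = 5
y_1 = S_1(0) = a_1 = 1
y_2 = S_2(0) = a_2 = -4
y_3 = S_2(2) = 3
t_q=11/2 is in segment 2 (τ=3/2); S_2(τ)=905/1136

y_0=5 y_1=1 y_2=-4 y_3=3
S(11/2) = 905/1136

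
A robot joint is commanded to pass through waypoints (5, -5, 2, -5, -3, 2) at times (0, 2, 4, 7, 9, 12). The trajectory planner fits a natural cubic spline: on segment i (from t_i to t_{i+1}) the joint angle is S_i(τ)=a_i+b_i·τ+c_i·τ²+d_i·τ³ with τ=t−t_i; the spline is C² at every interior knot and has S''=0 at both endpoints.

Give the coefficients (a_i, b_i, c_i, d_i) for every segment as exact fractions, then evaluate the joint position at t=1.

  seg 0: a=5 b=-25147/3288 c=0 d=8707/13152
  seg 1: a=-5 b=487/1644 c=8707/2192 d=-15587/13152
  seg 2: a=2 b=6455/3288 c=-430/137 d=5611/9864
  seg 3: a=-5 b=-2483/1644 c=2171/1096 d=-1193/3288
  seg 4: a=-3 b=3385/1644 c=-215/1096 d=215/9864
S(1) = -8707/4384

Δ: Δ0=-5, Δ1=7/2, Δ2=-7/3, Δ3=1, Δ4=5/3
row 1: diag=8, rhs=51; c'=1/4, d'=51/8
row 2: denom=10−2·1/4=19/2; d'=(-35−2·51/8)/(19/2)=-191/38
row 3: denom=10−3·6/19=172/19; d'=(20−3·-191/38)/(172/19)=31/8
row 4: denom=10−2·19/86=411/43; d'=(4−2·31/8)/(411/43)=-215/548
back: M4=-215/548
back: M3=31/8−19/86·-215/548=2171/548
back: M2=-191/38−6/19·2171/548=-860/137
back: M1=51/8−1/4·-860/137=8707/1096
M: M0=0, M1=8707/1096, M2=-860/137, M3=2171/548, M4=-215/548, M5=0
seg 0: a=5, c=M0/2=0, d=(M1−M0)/(6·2)=8707/13152, b=Δ0−h0·(2M0+M1)/6=-25147/3288
seg 1: a=-5, c=M1/2=8707/2192, d=(M2−M1)/(6·2)=-15587/13152, b=Δ1−h1·(2M1+M2)/6=487/1644
seg 2: a=2, c=M2/2=-430/137, d=(M3−M2)/(6·3)=5611/9864, b=Δ2−h2·(2M2+M3)/6=6455/3288
seg 3: a=-5, c=M3/2=2171/1096, d=(M4−M3)/(6·2)=-1193/3288, b=Δ3−h3·(2M3+M4)/6=-2483/1644
seg 4: a=-3, c=M4/2=-215/1096, d=(M5−M4)/(6·3)=215/9864, b=Δ4−h4·(2M4+M5)/6=3385/1644
t_q=1 → seg 0, τ=1; S=5+-25147/3288·τ+0·τ²+8707/13152·τ³=-8707/4384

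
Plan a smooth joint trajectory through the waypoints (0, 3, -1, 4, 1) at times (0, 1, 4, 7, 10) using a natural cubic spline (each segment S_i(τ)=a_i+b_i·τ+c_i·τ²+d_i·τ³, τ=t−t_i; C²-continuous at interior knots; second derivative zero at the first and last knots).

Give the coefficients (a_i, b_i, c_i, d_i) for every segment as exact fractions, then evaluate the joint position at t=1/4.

Δ: Δ0=3, Δ1=-4/3, Δ2=5/3, Δ3=-1
row 1: diag=8, rhs=-26; c'=3/8, d'=-13/4
row 2: denom=12−3·3/8=87/8; d'=(18−3·-13/4)/(87/8)=74/29
row 3: denom=12−3·8/29=324/29; d'=(-16−3·74/29)/(324/29)=-343/162
back: M3=-343/162
back: M2=74/29−8/29·-343/162=254/81
back: M1=-13/4−3/8·254/81=-239/54
M: M0=0, M1=-239/54, M2=254/81, M3=-343/162, M4=0
seg 0: a=0, c=M0/2=0, d=(M1−M0)/(6·1)=-239/324, b=Δ0−h0·(2M0+M1)/6=1211/324
seg 1: a=3, c=M1/2=-239/108, d=(M2−M1)/(6·3)=1225/2916, b=Δ1−h1·(2M1+M2)/6=247/162
seg 2: a=-1, c=M2/2=127/81, d=(M3−M2)/(6·3)=-851/2916, b=Δ2−h2·(2M2+M3)/6=-133/324
seg 3: a=4, c=M3/2=-343/324, d=(M4−M3)/(6·3)=343/2916, b=Δ3−h3·(2M3+M4)/6=181/162
t_q=1/4 → seg 0, τ=1/4; S=0+1211/324·τ+0·τ²+-239/324·τ³=6379/6912

  seg 0: a=0 b=1211/324 c=0 d=-239/324
  seg 1: a=3 b=247/162 c=-239/108 d=1225/2916
  seg 2: a=-1 b=-133/324 c=127/81 d=-851/2916
  seg 3: a=4 b=181/162 c=-343/324 d=343/2916
S(1/4) = 6379/6912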